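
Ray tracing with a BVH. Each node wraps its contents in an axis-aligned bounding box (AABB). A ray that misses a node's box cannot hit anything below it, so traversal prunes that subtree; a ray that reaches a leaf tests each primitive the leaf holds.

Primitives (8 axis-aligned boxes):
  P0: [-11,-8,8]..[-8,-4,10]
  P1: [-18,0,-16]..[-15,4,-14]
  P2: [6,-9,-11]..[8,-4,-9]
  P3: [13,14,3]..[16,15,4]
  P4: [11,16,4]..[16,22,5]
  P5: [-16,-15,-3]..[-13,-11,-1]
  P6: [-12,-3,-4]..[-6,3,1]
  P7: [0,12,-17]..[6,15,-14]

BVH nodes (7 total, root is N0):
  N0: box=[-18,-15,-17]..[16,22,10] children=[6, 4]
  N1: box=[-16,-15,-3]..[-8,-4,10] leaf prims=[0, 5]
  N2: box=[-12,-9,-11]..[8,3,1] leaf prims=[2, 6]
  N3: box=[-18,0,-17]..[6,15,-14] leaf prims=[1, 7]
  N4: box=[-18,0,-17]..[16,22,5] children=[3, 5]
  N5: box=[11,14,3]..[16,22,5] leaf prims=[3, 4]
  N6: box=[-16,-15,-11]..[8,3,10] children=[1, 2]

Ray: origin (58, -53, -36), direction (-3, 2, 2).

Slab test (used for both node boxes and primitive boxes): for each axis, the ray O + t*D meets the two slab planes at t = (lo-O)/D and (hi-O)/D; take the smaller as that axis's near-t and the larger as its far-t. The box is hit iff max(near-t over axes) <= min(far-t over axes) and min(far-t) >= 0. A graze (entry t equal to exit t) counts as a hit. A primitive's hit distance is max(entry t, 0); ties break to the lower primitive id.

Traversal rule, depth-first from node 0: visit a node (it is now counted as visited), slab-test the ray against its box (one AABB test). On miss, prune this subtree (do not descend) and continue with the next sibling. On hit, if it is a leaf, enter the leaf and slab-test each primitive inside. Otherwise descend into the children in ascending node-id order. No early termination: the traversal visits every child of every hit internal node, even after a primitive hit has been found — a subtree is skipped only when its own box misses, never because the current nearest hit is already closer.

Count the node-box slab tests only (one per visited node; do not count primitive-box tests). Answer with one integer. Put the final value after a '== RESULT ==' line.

Traverse from the root:
N0 x:[14,76/3] y:[19,75/2] z:[19/2,23] -> hit [19,23], descend [4, 6]
  N4 x:[14,76/3] y:[53/2,75/2] z:[19/2,41/2] -> miss, prune
  N6 x:[50/3,74/3] y:[19,28] z:[25/2,23] -> hit [19,23], descend [1, 2]
    N1 x:[22,74/3] y:[19,49/2] z:[33/2,23] -> hit [22,23] leaf, test {P0@t=45/2, P5(miss)}
    N2 x:[50/3,70/3] y:[22,28] z:[25/2,37/2] -> miss, prune

Summary -> nodes [0, 4, 6, 1, 2]; box-tests=5; leaf-entries=1; first=P0

== RESULT ==
5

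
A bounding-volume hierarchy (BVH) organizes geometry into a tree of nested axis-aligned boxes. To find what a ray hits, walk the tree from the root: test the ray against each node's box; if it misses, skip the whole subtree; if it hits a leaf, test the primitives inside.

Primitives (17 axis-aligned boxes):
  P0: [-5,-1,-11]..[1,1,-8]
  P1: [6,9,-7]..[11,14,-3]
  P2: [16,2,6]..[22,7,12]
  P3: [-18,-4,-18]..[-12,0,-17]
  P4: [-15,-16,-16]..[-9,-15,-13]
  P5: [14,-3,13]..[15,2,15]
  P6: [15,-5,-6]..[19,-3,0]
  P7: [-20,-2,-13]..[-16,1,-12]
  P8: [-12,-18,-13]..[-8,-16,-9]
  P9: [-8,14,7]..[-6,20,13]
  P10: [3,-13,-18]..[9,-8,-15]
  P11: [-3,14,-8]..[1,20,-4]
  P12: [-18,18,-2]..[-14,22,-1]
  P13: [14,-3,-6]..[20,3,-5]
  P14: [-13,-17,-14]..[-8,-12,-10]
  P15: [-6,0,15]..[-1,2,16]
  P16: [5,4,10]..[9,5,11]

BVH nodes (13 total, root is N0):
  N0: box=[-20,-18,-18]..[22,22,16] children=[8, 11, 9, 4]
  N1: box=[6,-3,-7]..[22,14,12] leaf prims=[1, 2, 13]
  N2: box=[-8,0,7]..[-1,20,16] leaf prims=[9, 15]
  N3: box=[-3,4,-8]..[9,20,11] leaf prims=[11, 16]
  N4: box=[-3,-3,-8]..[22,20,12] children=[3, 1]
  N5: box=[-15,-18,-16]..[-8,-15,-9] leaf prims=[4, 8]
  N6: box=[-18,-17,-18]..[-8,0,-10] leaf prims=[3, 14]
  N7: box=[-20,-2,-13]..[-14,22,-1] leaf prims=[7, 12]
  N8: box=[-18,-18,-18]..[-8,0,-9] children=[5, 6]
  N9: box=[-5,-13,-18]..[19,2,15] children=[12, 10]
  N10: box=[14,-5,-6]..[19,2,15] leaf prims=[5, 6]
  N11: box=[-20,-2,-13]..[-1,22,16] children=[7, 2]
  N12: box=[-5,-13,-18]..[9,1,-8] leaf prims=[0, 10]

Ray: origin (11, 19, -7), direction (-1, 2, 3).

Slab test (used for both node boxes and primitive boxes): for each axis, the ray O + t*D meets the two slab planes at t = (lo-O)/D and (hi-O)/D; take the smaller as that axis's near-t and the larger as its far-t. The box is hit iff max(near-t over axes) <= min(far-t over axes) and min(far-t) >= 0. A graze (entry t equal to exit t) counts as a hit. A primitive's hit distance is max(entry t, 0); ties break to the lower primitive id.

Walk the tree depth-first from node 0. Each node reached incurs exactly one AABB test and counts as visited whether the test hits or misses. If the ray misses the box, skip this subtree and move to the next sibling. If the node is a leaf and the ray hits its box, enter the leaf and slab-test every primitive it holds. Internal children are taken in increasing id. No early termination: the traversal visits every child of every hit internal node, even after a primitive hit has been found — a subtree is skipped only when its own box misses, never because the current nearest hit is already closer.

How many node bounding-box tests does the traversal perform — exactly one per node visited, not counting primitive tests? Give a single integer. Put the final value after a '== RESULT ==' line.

Walk:
N0 x:[-11,31] y:[-37/2,3/2] z:[-11/3,23/3] -> hit [-11/3,3/2], descend [4, 8, 9, 11]
  N4 x:[-11,14] y:[-11,1/2] z:[-1/3,19/3] -> hit [-1/3,1/2], descend [1, 3]
    N1 x:[-11,5] y:[-11,-5/2] z:[0,19/3] -> miss, prune
    N3 x:[2,14] y:[-15/2,1/2] z:[-1/3,6] -> miss, prune
  N8 x:[19,29] y:[-37/2,-19/2] z:[-11/3,-2/3] -> miss, prune
  N9 x:[-8,16] y:[-16,-17/2] z:[-11/3,22/3] -> miss, prune
  N11 x:[12,31] y:[-21/2,3/2] z:[-2,23/3] -> miss, prune

order=[0, 4, 1, 3, 8, 9, 11]  |boxes|=7  |leaves|=0  hit=miss

== RESULT ==
7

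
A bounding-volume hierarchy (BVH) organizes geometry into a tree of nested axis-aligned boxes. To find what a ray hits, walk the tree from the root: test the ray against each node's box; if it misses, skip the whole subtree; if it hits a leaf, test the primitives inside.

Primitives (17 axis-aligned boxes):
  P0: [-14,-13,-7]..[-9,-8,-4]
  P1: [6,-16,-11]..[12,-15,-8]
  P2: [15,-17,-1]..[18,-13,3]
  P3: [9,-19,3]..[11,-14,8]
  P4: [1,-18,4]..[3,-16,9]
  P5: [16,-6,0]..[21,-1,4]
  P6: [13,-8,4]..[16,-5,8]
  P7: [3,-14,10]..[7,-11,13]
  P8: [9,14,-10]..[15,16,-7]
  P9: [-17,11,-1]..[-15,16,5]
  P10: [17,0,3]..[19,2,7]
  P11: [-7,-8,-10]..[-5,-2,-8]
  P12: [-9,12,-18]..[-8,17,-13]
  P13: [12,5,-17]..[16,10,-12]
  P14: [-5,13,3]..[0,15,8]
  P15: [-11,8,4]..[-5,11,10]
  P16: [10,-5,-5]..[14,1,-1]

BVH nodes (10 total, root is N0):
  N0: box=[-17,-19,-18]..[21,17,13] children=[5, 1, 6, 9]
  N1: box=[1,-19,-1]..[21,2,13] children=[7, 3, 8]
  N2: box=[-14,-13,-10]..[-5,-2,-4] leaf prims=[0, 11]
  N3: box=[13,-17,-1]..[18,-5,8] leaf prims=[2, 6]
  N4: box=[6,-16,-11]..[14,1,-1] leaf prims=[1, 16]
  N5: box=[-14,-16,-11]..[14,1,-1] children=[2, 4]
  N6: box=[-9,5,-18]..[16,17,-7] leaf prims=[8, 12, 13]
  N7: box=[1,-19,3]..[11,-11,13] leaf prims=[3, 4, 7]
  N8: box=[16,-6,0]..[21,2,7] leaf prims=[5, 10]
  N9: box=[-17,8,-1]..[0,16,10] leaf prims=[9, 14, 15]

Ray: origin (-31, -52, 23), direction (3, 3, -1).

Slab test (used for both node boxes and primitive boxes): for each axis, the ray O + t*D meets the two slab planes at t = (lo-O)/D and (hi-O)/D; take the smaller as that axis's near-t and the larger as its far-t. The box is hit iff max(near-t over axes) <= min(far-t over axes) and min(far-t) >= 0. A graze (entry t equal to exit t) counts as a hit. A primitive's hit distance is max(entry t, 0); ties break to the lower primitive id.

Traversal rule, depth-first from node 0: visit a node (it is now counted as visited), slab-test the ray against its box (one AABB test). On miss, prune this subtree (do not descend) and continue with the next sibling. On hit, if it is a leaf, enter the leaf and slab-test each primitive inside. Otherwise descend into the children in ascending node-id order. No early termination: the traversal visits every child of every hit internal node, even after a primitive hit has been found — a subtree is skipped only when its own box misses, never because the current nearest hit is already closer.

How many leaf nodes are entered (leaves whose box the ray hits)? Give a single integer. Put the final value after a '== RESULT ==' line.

Trace the traversal:
N0 x:[14/3,52/3] y:[11,23] z:[10,41] -> hit [11,52/3], descend [1, 5, 6, 9]
  N1 x:[32/3,52/3] y:[11,18] z:[10,24] -> hit [11,52/3], descend [3, 7, 8]
    N3 x:[44/3,49/3] y:[35/3,47/3] z:[15,24] -> hit [15,47/3] leaf, test {P2(miss), P6@t=15}
    N7 x:[32/3,14] y:[11,41/3] z:[10,20] -> hit [11,41/3] leaf, test {P3(miss), P4(miss), P7@t=38/3}
    N8 x:[47/3,52/3] y:[46/3,18] z:[16,23] -> hit [16,52/3] leaf, test {P5(miss), P10(miss)}
  N5 x:[17/3,15] y:[12,53/3] z:[24,34] -> miss, prune
  N6 x:[22/3,47/3] y:[19,23] z:[30,41] -> miss, prune
  N9 x:[14/3,31/3] y:[20,68/3] z:[13,24] -> miss, prune

Summary -> nodes [0, 1, 3, 7, 8, 5, 6, 9]; box-tests=8; leaf-entries=3; first=P7

== RESULT ==
3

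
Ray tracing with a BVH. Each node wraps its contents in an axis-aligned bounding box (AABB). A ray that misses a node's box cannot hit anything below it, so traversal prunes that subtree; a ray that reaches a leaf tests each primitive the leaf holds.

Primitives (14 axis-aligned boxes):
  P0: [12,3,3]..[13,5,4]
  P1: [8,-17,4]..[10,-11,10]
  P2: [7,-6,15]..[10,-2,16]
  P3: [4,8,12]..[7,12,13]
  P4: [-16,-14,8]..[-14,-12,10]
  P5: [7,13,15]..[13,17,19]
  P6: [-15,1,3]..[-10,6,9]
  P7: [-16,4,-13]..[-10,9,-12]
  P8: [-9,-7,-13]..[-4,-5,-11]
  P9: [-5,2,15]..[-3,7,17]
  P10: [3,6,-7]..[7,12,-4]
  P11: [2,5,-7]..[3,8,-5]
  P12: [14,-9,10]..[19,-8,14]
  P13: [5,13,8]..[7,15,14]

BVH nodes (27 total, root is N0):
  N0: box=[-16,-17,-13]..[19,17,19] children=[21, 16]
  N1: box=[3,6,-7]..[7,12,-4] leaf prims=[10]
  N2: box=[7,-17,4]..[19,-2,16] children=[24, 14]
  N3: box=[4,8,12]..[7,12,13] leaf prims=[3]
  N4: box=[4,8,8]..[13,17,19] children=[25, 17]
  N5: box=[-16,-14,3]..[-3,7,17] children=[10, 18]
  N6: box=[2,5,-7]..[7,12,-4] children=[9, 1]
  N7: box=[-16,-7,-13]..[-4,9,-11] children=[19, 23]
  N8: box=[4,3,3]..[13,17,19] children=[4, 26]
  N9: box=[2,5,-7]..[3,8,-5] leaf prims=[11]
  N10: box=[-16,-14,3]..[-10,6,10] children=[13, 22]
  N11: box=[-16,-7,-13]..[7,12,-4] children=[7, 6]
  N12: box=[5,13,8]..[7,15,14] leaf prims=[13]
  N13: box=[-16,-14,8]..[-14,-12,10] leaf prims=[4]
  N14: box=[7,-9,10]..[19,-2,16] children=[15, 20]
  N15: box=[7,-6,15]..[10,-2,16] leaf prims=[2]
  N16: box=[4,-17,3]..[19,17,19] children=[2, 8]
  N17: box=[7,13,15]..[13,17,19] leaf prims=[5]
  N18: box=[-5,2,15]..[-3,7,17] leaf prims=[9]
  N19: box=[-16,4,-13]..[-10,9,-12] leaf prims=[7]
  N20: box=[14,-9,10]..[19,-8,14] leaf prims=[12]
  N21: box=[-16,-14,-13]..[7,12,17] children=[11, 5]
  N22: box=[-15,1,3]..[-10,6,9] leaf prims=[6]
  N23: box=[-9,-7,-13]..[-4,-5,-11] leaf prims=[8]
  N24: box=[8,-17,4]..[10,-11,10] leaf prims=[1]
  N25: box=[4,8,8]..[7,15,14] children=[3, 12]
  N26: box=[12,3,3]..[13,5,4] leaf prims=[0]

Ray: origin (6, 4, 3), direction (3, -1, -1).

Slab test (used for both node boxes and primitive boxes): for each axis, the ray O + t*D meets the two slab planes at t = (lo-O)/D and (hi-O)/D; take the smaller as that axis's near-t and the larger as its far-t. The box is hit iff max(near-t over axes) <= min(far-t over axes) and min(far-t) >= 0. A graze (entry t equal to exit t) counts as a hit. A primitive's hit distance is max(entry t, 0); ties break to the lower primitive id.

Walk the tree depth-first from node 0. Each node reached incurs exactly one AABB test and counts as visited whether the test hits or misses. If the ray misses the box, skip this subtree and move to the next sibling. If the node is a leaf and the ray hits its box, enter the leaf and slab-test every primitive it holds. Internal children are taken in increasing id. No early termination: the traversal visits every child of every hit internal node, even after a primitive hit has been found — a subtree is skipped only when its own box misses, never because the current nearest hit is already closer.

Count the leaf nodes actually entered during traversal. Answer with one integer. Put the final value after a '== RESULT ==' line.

Traverse from the root:
N0 x:[-22/3,13/3] y:[-13,21] z:[-16,16] -> hit [-22/3,13/3], descend [16, 21]
  N16 x:[-2/3,13/3] y:[-13,21] z:[-16,0] -> hit [-2/3,0], descend [2, 8]
    N2 x:[1/3,13/3] y:[6,21] z:[-13,-1] -> miss, prune
    N8 x:[-2/3,7/3] y:[-13,1] z:[-16,0] -> hit [-2/3,0], descend [4, 26]
      N4 x:[-2/3,7/3] y:[-13,-4] z:[-16,-5] -> miss, prune
      N26 x:[2,7/3] y:[-1,1] z:[-1,0] -> miss, prune
  N21 x:[-22/3,1/3] y:[-8,18] z:[-14,16] -> hit [-22/3,1/3], descend [5, 11]
    N5 x:[-22/3,-3] y:[-3,18] z:[-14,0] -> miss, prune
    N11 x:[-22/3,1/3] y:[-8,11] z:[7,16] -> miss, prune

Summary -> nodes [0, 16, 2, 8, 4, 26, 21, 5, 11]; box-tests=9; leaf-entries=0; first=miss

== RESULT ==
0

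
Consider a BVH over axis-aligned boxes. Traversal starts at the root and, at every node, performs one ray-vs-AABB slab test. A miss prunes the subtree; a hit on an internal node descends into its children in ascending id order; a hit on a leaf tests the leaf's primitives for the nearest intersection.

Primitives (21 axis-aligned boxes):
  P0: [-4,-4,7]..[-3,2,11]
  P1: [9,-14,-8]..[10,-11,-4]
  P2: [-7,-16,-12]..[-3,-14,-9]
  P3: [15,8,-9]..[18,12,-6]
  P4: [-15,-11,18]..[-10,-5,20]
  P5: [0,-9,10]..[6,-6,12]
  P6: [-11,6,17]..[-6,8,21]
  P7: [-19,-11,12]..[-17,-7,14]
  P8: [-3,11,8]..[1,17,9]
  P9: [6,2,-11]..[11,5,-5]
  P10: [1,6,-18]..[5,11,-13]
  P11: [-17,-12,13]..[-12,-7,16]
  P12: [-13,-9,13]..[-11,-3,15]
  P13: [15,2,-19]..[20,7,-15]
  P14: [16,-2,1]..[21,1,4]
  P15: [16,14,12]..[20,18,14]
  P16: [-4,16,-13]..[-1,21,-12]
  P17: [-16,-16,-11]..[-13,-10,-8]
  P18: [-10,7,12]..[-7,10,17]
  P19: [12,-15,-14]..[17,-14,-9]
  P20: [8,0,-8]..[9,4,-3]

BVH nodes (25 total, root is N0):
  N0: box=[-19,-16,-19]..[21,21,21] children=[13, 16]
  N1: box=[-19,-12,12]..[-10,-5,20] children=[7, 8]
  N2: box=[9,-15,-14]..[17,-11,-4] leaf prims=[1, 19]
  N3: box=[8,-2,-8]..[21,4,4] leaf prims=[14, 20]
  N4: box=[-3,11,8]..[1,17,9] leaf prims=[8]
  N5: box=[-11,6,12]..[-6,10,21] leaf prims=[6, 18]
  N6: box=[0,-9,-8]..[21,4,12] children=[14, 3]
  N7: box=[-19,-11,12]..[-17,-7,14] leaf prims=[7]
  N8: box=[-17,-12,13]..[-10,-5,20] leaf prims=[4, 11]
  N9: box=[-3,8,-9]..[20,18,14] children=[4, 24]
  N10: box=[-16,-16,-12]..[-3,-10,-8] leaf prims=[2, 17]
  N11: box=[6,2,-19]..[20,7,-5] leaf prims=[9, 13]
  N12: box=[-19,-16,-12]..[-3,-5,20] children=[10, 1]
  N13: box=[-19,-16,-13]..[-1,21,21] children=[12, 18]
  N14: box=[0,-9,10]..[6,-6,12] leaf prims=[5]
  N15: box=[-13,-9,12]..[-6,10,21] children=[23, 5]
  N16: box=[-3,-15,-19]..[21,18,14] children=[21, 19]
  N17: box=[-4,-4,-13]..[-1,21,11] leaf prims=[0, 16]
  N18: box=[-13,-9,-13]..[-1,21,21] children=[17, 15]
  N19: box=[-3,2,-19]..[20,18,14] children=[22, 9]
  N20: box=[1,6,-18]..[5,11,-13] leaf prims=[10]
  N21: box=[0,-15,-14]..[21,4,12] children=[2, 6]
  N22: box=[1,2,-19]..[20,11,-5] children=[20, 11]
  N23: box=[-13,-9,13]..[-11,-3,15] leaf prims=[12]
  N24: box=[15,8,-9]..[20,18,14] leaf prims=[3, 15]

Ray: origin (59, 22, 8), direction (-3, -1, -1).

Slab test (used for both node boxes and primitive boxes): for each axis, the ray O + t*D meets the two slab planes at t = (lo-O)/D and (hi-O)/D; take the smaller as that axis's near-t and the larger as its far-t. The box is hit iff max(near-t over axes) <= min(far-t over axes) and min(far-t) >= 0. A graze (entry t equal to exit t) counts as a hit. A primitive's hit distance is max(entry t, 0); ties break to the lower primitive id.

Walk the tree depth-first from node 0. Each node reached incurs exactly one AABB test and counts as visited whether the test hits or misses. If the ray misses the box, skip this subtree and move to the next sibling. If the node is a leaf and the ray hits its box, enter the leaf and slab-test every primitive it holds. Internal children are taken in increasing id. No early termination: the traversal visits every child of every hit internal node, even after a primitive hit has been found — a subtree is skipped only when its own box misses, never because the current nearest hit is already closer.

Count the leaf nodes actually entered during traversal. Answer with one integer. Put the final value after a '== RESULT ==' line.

Trace the traversal:
N0 x:[38/3,26] y:[1,38] z:[-13,27] -> hit [38/3,26], descend [13, 16]
  N13 x:[20,26] y:[1,38] z:[-13,21] -> hit [20,21], descend [12, 18]
    N12 x:[62/3,26] y:[27,38] z:[-12,20] -> miss, prune
    N18 x:[20,24] y:[1,31] z:[-13,21] -> hit [20,21], descend [15, 17]
      N15 x:[65/3,24] y:[12,31] z:[-13,-4] -> miss, prune
      N17 x:[20,21] y:[1,26] z:[-3,21] -> hit [20,21] leaf, test {P0(miss), P16(miss)}
  N16 x:[38/3,62/3] y:[4,37] z:[-6,27] -> hit [38/3,62/3], descend [19, 21]
    N19 x:[13,62/3] y:[4,20] z:[-6,27] -> hit [13,20], descend [9, 22]
      N9 x:[13,62/3] y:[4,14] z:[-6,17] -> hit [13,14], descend [4, 24]
        N4 x:[58/3,62/3] y:[5,11] z:[-1,0] -> miss, prune
        N24 x:[13,44/3] y:[4,14] z:[-6,17] -> hit [13,14] leaf, test {P3@t=14, P15(miss)}
      N22 x:[13,58/3] y:[11,20] z:[13,27] -> hit [13,58/3], descend [11, 20]
        N11 x:[13,53/3] y:[15,20] z:[13,27] -> hit [15,53/3] leaf, test {P9@t=17, P13(miss)}
        N20 x:[18,58/3] y:[11,16] z:[21,26] -> miss, prune
    N21 x:[38/3,59/3] y:[18,37] z:[-4,22] -> hit [18,59/3], descend [2, 6]
      N2 x:[14,50/3] y:[33,37] z:[12,22] -> miss, prune
      N6 x:[38/3,59/3] y:[18,31] z:[-4,16] -> miss, prune

Summary -> nodes [0, 13, 12, 18, 15, 17, 16, 19, 9, 4, 24, 22, 11, 20, 21, 2, 6]; box-tests=17; leaf-entries=3; first=P3

== RESULT ==
3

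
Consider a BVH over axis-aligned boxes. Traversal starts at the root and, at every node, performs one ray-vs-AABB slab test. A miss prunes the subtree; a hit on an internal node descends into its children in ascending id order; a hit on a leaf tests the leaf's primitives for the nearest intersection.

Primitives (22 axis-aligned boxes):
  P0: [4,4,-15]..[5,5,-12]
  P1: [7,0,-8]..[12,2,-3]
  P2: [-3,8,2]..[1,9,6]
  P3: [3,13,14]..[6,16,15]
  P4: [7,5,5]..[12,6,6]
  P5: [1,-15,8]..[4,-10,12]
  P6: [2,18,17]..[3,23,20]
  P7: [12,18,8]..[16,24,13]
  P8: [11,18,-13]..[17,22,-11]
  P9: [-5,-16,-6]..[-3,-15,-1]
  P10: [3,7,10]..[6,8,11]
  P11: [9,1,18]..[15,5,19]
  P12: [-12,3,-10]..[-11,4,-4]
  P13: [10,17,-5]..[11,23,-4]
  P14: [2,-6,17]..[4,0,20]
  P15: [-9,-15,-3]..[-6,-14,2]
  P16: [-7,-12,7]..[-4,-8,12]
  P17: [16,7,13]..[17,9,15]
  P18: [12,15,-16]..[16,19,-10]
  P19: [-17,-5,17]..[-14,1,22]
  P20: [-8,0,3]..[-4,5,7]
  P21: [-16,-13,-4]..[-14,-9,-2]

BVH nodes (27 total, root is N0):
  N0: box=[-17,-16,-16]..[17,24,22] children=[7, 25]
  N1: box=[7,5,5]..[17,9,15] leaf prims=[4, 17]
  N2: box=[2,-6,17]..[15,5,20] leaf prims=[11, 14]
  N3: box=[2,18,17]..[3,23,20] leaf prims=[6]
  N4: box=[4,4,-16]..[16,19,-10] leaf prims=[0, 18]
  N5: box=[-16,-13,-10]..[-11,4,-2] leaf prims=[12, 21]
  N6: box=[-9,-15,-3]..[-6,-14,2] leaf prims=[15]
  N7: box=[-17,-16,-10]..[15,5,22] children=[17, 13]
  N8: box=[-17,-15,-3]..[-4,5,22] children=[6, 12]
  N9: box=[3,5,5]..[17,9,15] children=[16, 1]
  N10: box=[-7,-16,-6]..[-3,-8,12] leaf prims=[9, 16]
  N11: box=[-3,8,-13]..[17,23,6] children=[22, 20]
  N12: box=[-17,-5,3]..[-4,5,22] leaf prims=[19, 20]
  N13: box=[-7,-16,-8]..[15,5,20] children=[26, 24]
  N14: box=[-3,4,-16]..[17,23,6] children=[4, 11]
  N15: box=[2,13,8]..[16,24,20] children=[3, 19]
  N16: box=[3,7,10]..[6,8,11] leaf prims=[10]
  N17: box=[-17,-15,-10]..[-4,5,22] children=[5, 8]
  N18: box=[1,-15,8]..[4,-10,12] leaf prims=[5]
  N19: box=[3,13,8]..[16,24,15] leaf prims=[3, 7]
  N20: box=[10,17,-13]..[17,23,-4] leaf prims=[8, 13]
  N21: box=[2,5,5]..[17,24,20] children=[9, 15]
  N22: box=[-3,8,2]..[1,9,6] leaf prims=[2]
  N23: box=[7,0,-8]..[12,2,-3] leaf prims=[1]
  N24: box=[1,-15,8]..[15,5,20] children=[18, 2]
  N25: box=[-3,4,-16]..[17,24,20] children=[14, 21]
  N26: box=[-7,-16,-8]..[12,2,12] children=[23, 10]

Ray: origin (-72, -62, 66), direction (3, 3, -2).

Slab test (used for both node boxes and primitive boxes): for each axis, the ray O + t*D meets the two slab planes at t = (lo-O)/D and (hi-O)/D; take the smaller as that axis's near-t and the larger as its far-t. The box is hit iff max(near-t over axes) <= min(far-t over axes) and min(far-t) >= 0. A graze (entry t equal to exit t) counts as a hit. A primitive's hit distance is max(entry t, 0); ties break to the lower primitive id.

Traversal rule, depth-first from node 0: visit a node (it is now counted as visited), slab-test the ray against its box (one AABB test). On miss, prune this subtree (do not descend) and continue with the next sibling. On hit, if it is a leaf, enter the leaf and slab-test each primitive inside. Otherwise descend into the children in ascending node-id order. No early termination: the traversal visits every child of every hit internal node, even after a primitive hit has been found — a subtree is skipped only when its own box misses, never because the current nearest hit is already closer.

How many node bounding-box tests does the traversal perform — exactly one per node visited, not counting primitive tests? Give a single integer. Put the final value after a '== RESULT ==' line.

Walk:
N0 x:[55/3,89/3] y:[46/3,86/3] z:[22,41] -> hit [22,86/3], descend [7, 25]
  N7 x:[55/3,29] y:[46/3,67/3] z:[22,38] -> hit [22,67/3], descend [13, 17]
    N13 x:[65/3,29] y:[46/3,67/3] z:[23,37] -> miss, prune
    N17 x:[55/3,68/3] y:[47/3,67/3] z:[22,38] -> hit [22,67/3], descend [5, 8]
      N5 x:[56/3,61/3] y:[49/3,22] z:[34,38] -> miss, prune
      N8 x:[55/3,68/3] y:[47/3,67/3] z:[22,69/2] -> hit [22,67/3], descend [6, 12]
        N6 x:[21,22] y:[47/3,16] z:[32,69/2] -> miss, prune
        N12 x:[55/3,68/3] y:[19,67/3] z:[22,63/2] -> hit [22,67/3] leaf, test {P19(miss), P20(miss)}
  N25 x:[23,89/3] y:[22,86/3] z:[23,41] -> hit [23,86/3], descend [14, 21]
    N14 x:[23,89/3] y:[22,85/3] z:[30,41] -> miss, prune
    N21 x:[74/3,89/3] y:[67/3,86/3] z:[23,61/2] -> hit [74/3,86/3], descend [9, 15]
      N9 x:[25,89/3] y:[67/3,71/3] z:[51/2,61/2] -> miss, prune
      N15 x:[74/3,88/3] y:[25,86/3] z:[23,29] -> hit [25,86/3], descend [3, 19]
        N3 x:[74/3,25] y:[80/3,85/3] z:[23,49/2] -> miss, prune
        N19 x:[25,88/3] y:[25,86/3] z:[51/2,29] -> hit [51/2,86/3] leaf, test {P3@t=51/2, P7@t=28}

Visited [0, 7, 13, 17, 5, 8, 6, 12, 25, 14, 21, 9, 15, 3, 19]. Tests: 15 box, 2 leaf. Nearest: P3.

== RESULT ==
15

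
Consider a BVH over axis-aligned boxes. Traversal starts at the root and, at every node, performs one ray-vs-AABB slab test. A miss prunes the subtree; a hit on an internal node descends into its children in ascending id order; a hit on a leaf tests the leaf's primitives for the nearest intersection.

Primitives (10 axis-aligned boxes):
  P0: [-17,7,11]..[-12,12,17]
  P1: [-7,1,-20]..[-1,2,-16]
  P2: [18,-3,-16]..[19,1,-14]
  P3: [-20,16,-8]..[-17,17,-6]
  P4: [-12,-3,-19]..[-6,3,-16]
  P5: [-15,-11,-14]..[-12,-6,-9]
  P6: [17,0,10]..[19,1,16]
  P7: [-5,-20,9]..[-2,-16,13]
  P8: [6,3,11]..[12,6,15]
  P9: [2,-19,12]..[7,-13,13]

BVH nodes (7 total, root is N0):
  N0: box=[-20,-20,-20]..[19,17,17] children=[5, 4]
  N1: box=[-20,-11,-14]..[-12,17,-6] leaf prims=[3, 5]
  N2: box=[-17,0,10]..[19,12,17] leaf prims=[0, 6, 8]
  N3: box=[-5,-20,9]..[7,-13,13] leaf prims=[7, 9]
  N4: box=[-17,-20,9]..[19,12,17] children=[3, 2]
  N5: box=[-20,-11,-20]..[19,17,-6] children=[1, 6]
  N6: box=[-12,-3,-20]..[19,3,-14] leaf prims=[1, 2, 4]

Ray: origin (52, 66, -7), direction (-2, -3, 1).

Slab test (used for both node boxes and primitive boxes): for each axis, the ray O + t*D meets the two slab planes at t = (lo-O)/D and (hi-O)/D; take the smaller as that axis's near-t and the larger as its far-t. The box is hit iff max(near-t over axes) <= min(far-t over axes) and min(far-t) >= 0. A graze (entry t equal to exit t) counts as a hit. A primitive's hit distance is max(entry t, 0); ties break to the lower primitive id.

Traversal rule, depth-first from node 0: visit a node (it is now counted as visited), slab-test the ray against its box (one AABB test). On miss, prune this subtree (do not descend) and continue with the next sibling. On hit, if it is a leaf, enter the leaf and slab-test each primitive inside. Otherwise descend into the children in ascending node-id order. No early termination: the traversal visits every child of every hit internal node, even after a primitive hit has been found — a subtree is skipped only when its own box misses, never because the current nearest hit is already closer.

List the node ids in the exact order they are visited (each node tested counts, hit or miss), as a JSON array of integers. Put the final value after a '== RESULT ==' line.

Traverse from the root:
N0 x:[33/2,36] y:[49/3,86/3] z:[-13,24] -> hit [33/2,24], descend [4, 5]
  N4 x:[33/2,69/2] y:[18,86/3] z:[16,24] -> hit [18,24], descend [2, 3]
    N2 x:[33/2,69/2] y:[18,22] z:[17,24] -> hit [18,22] leaf, test {P0(miss), P6(miss), P8@t=20}
    N3 x:[45/2,57/2] y:[79/3,86/3] z:[16,20] -> miss, prune
  N5 x:[33/2,36] y:[49/3,77/3] z:[-13,1] -> miss, prune

Summary -> nodes [0, 4, 2, 3, 5]; box-tests=5; leaf-entries=1; first=P8

== RESULT ==
[0, 4, 2, 3, 5]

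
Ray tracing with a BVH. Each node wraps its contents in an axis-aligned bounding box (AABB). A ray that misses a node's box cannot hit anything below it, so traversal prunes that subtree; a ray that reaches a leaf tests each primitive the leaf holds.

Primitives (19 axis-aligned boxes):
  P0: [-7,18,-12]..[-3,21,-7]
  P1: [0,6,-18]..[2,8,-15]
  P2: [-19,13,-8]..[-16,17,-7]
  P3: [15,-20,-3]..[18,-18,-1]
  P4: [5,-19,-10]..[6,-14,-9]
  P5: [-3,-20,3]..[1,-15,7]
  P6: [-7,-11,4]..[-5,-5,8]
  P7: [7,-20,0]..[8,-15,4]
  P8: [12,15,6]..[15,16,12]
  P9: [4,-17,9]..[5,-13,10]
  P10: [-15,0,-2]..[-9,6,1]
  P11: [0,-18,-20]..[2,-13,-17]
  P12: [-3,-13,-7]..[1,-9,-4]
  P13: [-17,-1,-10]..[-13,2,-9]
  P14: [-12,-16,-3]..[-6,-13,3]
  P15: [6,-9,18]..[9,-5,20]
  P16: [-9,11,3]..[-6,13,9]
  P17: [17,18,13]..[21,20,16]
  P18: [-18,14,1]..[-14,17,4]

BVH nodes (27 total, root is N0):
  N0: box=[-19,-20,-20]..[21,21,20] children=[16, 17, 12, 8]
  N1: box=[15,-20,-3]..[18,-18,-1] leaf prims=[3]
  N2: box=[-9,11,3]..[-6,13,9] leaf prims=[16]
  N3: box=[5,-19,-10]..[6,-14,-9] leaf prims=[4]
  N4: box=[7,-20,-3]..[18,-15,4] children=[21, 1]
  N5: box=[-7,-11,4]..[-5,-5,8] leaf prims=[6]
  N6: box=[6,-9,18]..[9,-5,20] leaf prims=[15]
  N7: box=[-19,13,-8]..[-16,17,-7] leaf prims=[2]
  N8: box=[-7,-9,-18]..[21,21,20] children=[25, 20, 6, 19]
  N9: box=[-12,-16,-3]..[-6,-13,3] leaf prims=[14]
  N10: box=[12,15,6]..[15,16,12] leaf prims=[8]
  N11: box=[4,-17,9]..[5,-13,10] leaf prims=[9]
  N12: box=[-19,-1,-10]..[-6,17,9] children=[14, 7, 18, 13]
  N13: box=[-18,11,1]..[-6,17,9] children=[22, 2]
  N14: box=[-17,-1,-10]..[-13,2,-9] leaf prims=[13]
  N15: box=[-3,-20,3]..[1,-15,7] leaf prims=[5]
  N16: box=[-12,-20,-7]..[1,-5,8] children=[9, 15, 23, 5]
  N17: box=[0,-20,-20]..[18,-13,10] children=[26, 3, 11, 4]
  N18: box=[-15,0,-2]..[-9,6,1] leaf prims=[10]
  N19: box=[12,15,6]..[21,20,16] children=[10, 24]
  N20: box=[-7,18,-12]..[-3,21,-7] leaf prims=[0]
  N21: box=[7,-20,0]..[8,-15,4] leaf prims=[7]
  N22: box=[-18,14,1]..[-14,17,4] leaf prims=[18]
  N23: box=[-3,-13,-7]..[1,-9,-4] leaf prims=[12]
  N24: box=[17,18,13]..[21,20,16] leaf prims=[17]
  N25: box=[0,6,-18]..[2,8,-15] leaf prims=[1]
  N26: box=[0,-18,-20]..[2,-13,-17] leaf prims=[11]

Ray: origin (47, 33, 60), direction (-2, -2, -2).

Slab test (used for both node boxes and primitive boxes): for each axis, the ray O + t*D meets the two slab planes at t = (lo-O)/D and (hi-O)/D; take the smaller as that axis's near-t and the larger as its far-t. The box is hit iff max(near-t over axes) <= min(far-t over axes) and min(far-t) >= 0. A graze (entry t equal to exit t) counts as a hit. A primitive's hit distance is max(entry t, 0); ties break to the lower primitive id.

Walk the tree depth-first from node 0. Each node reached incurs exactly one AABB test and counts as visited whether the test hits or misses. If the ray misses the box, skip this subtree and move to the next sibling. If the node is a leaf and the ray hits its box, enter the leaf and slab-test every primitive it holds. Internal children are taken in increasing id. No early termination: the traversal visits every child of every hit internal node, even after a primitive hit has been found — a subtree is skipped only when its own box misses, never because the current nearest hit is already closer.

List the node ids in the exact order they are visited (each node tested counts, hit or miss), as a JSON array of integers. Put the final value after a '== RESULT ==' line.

Trace the traversal:
N0 x:[13,33] y:[6,53/2] z:[20,40] -> hit [20,53/2], descend [8, 12, 16, 17]
  N8 x:[13,27] y:[6,21] z:[20,39] -> hit [20,21], descend [6, 19, 20, 25]
    N6 x:[19,41/2] y:[19,21] z:[20,21] -> hit [20,41/2] leaf, test {P15@t=20}
    N19 x:[13,35/2] y:[13/2,9] z:[22,27] -> miss, prune
    N20 x:[25,27] y:[6,15/2] z:[67/2,36] -> miss, prune
    N25 x:[45/2,47/2] y:[25/2,27/2] z:[75/2,39] -> miss, prune
  N12 x:[53/2,33] y:[8,17] z:[51/2,35] -> miss, prune
  N16 x:[23,59/2] y:[19,53/2] z:[26,67/2] -> hit [26,53/2], descend [5, 9, 15, 23]
    N5 x:[26,27] y:[19,22] z:[26,28] -> miss, prune
    N9 x:[53/2,59/2] y:[23,49/2] z:[57/2,63/2] -> miss, prune
    N15 x:[23,25] y:[24,53/2] z:[53/2,57/2] -> miss, prune
    N23 x:[23,25] y:[21,23] z:[32,67/2] -> miss, prune
  N17 x:[29/2,47/2] y:[23,53/2] z:[25,40] -> miss, prune

Visited [0, 8, 6, 19, 20, 25, 12, 16, 5, 9, 15, 23, 17]. Tests: 13 box, 1 leaf. Nearest: P15.

== RESULT ==
[0, 8, 6, 19, 20, 25, 12, 16, 5, 9, 15, 23, 17]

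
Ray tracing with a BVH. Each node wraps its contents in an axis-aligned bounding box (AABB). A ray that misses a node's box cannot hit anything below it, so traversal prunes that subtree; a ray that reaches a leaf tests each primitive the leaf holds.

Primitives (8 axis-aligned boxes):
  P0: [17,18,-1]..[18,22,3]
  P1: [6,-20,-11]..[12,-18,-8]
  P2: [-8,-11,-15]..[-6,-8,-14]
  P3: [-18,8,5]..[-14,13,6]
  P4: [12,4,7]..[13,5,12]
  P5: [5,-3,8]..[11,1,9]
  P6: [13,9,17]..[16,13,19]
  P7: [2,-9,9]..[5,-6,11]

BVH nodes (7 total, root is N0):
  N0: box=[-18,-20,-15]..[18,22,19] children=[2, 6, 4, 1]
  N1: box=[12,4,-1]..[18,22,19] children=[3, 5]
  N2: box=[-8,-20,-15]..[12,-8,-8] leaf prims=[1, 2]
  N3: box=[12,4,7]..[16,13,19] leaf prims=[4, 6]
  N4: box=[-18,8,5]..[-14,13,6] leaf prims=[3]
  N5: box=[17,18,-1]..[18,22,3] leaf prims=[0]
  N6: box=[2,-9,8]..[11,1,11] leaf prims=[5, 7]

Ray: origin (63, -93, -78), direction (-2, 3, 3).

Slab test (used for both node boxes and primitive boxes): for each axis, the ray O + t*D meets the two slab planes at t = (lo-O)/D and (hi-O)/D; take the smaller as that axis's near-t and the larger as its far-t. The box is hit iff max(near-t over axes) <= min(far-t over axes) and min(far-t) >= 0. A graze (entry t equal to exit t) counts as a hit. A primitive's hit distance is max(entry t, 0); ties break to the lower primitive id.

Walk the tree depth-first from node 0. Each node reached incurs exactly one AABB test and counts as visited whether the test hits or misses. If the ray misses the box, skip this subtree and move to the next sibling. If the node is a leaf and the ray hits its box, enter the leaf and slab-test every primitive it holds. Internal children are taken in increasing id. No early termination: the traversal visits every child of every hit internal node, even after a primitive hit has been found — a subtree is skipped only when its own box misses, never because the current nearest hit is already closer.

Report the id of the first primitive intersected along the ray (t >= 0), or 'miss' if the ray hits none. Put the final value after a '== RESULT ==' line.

Traverse from the root:
N0 x:[45/2,81/2] y:[73/3,115/3] z:[21,97/3] -> hit [73/3,97/3], descend [1, 2, 4, 6]
  N1 x:[45/2,51/2] y:[97/3,115/3] z:[77/3,97/3] -> miss, prune
  N2 x:[51/2,71/2] y:[73/3,85/3] z:[21,70/3] -> miss, prune
  N4 x:[77/2,81/2] y:[101/3,106/3] z:[83/3,28] -> miss, prune
  N6 x:[26,61/2] y:[28,94/3] z:[86/3,89/3] -> hit [86/3,89/3] leaf, test {P5(miss), P7@t=29}

order=[0, 1, 2, 4, 6]  |boxes|=5  |leaves|=1  hit=P7

== RESULT ==
7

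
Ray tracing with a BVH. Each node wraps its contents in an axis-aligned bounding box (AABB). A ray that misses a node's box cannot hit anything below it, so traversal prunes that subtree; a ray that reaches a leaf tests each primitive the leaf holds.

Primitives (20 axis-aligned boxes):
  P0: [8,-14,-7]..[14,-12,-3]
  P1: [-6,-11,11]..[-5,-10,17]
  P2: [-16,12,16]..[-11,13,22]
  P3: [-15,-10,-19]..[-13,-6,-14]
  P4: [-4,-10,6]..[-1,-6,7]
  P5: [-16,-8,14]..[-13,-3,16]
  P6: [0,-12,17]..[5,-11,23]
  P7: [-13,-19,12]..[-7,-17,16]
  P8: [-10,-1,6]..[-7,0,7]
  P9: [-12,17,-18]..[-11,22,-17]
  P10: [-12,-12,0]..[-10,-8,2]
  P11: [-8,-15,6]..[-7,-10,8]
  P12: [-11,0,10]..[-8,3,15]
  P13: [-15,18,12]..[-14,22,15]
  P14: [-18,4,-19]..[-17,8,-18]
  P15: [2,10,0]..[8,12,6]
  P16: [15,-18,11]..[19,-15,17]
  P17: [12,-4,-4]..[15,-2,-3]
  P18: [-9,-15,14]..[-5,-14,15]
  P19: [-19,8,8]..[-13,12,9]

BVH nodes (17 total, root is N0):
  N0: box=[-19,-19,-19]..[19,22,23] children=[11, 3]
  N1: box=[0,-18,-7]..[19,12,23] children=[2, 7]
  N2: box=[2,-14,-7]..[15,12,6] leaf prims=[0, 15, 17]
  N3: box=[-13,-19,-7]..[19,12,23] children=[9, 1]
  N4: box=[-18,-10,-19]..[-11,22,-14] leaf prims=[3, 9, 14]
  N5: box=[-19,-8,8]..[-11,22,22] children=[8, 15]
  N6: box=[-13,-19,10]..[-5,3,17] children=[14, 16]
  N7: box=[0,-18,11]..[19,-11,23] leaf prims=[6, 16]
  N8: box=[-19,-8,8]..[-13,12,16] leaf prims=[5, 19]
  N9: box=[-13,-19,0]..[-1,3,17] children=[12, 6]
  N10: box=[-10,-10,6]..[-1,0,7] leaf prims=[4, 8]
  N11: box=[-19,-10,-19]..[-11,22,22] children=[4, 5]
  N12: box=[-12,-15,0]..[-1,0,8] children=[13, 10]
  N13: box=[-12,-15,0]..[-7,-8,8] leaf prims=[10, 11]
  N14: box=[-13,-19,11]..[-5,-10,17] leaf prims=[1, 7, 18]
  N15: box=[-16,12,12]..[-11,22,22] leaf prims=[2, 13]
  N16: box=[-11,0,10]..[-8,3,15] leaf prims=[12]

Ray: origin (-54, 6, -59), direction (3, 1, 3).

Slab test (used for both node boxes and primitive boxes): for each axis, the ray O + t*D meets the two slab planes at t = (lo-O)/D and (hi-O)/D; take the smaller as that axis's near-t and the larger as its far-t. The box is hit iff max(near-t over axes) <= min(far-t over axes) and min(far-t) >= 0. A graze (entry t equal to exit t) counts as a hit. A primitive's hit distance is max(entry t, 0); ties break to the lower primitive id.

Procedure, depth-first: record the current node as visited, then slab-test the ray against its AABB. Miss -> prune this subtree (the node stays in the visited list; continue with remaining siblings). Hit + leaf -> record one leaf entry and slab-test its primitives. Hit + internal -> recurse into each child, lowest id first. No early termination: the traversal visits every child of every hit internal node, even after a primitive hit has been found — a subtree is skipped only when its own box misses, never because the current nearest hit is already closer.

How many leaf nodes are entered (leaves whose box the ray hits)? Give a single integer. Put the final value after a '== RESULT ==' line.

Traverse from the root:
N0 x:[35/3,73/3] y:[-25,16] z:[40/3,82/3] -> hit [40/3,16], descend [3, 11]
  N3 x:[41/3,73/3] y:[-25,6] z:[52/3,82/3] -> miss, prune
  N11 x:[35/3,43/3] y:[-16,16] z:[40/3,27] -> hit [40/3,43/3], descend [4, 5]
    N4 x:[12,43/3] y:[-16,16] z:[40/3,15] -> hit [40/3,43/3] leaf, test {P3(miss), P9@t=14, P14(miss)}
    N5 x:[35/3,43/3] y:[-14,16] z:[67/3,27] -> miss, prune

Summary -> nodes [0, 3, 11, 4, 5]; box-tests=5; leaf-entries=1; first=P9

== RESULT ==
1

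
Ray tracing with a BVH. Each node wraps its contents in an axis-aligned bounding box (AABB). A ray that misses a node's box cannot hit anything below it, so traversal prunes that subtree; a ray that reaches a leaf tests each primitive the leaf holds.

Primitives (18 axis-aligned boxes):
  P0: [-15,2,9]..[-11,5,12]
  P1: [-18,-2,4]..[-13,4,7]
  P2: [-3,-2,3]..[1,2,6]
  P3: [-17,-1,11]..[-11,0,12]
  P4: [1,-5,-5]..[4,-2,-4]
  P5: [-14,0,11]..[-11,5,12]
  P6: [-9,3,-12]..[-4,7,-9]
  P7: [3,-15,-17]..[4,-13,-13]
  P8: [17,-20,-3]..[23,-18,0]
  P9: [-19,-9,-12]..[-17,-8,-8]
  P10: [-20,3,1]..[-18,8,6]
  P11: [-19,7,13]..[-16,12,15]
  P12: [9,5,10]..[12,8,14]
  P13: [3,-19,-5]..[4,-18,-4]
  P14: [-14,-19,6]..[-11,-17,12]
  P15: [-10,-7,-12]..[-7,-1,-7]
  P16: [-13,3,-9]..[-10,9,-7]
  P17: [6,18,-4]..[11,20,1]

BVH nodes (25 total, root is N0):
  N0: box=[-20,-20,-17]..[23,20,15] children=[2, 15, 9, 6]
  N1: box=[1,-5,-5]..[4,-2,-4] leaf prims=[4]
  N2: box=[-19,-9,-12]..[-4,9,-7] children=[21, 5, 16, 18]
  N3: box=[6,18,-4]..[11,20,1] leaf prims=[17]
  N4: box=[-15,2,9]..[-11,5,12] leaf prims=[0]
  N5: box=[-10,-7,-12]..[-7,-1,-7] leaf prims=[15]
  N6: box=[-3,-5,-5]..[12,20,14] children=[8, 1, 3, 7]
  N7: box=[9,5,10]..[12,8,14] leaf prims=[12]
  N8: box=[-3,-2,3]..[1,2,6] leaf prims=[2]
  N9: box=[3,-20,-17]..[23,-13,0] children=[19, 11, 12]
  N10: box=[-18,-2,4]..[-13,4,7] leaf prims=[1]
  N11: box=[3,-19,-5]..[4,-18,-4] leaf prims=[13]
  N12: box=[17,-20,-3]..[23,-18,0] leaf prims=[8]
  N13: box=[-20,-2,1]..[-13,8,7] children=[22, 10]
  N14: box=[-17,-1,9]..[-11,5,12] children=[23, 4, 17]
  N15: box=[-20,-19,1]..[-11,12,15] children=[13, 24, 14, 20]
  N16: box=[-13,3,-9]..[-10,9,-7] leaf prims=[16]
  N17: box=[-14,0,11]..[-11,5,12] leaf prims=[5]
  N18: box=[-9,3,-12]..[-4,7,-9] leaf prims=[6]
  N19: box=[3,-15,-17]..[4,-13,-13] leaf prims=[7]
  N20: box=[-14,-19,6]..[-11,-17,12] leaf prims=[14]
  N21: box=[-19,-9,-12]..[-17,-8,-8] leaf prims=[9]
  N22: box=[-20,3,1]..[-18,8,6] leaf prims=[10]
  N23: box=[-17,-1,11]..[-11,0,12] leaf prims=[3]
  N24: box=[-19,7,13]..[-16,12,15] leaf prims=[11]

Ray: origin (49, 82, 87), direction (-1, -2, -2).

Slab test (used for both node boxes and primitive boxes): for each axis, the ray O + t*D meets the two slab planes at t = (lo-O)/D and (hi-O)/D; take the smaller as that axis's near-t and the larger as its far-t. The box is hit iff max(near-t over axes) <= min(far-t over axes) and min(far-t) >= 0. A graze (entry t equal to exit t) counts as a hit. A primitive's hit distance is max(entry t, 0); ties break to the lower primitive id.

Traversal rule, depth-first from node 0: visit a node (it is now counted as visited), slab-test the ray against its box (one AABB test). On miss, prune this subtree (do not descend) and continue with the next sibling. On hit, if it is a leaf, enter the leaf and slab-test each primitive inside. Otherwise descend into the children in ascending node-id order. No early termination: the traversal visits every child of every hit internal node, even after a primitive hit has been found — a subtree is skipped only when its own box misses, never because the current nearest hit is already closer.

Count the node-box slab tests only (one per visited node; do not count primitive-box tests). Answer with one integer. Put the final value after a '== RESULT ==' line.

Traverse from the root:
N0 x:[26,69] y:[31,51] z:[36,52] -> hit [36,51], descend [2, 6, 9, 15]
  N2 x:[53,68] y:[73/2,91/2] z:[47,99/2] -> miss, prune
  N6 x:[37,52] y:[31,87/2] z:[73/2,46] -> hit [37,87/2], descend [1, 3, 7, 8]
    N1 x:[45,48] y:[42,87/2] z:[91/2,46] -> miss, prune
    N3 x:[38,43] y:[31,32] z:[43,91/2] -> miss, prune
    N7 x:[37,40] y:[37,77/2] z:[73/2,77/2] -> hit [37,77/2] leaf, test {P12@t=37}
    N8 x:[48,52] y:[40,42] z:[81/2,42] -> miss, prune
  N9 x:[26,46] y:[95/2,51] z:[87/2,52] -> miss, prune
  N15 x:[60,69] y:[35,101/2] z:[36,43] -> miss, prune

Visited [0, 2, 6, 1, 3, 7, 8, 9, 15]. Tests: 9 box, 1 leaf. Nearest: P12.

== RESULT ==
9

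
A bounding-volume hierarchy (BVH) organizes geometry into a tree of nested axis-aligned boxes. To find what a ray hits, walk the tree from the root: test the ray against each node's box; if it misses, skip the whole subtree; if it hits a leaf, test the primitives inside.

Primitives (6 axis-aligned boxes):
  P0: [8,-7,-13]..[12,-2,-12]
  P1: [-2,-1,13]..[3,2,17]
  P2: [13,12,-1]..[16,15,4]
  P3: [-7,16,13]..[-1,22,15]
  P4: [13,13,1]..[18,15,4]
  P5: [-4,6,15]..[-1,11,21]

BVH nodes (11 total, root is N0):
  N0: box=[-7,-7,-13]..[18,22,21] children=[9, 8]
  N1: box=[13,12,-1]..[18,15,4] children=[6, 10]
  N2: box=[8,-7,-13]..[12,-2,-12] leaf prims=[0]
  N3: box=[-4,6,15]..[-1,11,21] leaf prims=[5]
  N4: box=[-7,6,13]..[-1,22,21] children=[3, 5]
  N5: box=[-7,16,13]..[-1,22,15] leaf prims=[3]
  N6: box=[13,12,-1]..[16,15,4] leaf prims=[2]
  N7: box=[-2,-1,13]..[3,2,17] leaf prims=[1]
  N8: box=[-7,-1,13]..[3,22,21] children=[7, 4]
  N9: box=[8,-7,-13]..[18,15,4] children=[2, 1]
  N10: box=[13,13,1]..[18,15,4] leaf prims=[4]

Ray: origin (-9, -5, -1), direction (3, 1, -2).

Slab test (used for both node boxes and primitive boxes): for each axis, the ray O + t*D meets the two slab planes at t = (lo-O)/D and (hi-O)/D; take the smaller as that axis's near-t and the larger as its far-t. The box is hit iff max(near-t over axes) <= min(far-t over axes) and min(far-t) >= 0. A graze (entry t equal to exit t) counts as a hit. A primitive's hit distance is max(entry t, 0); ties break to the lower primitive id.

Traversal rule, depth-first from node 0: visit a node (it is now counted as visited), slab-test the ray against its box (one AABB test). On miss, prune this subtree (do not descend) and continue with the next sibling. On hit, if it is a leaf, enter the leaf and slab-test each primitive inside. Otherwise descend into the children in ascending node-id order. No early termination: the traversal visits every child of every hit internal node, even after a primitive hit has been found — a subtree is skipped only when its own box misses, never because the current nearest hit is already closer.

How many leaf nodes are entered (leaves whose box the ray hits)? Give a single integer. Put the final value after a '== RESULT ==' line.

Traverse from the root:
N0 x:[2/3,9] y:[-2,27] z:[-11,6] -> hit [2/3,6], descend [8, 9]
  N8 x:[2/3,4] y:[4,27] z:[-11,-7] -> miss, prune
  N9 x:[17/3,9] y:[-2,20] z:[-5/2,6] -> hit [17/3,6], descend [1, 2]
    N1 x:[22/3,9] y:[17,20] z:[-5/2,0] -> miss, prune
    N2 x:[17/3,7] y:[-2,3] z:[11/2,6] -> miss, prune

Summary -> nodes [0, 8, 9, 1, 2]; box-tests=5; leaf-entries=0; first=miss

== RESULT ==
0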